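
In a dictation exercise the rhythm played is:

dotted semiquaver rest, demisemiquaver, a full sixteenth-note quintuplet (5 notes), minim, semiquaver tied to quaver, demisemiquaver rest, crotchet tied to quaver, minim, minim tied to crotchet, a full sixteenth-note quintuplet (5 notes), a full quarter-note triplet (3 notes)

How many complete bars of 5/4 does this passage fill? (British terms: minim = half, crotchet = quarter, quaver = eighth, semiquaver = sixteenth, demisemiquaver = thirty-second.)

2

One bar of 5/4 = 40 thirty-second notes.
Express everything in thirty-second notes: dotted semiquaver rest = 3; demisemiquaver = 1; a full sixteenth-note quintuplet (5 notes) (five quintuplet sixteenths span one quarter) = 8; minim = 16; semiquaver tied to quaver (semiquaver + quaver) = 6; demisemiquaver rest = 1; crotchet tied to quaver (crotchet + quaver) = 12; minim = 16; minim tied to crotchet (minim + crotchet) = 24; a full sixteenth-note quintuplet (5 notes) (five quintuplet sixteenths span one quarter) = 8; a full quarter-note triplet (3 notes) (three triplet quarters span one half) = 16.
Adding: 3 + 1 + 8 + 16 + 6 + 1 + 12 + 16 + 24 + 8 + 16 = 111.
111 ÷ 40 = 2 complete bars with 31 left over.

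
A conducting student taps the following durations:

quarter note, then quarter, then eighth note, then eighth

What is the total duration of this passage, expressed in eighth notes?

6

Convert each value to eighth notes: quarter note = 2; quarter = 2; eighth note = 1; eighth = 1.
Adding: 2 + 2 + 1 + 1 = 6 eighth notes.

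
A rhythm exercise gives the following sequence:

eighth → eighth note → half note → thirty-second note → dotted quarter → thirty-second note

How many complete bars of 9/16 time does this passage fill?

One bar of 9/16 = 18 thirty-second notes.
Convert each value to thirty-second notes: eighth = 4; eighth note = 4; half note = 16; thirty-second note = 1; dotted quarter = 12; thirty-second note = 1.
Adding: 4 + 4 + 16 + 1 + 12 + 1 = 38.
38 ÷ 18 = 2 complete bars with 2 left over.

2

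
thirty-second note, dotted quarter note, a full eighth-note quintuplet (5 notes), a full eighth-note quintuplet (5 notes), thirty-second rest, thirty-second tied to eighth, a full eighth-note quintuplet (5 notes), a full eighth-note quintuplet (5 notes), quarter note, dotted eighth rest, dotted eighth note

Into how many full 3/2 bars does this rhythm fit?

One bar of 3/2 = 48 thirty-second notes.
Each duration in thirty-second notes: thirty-second note = 1; dotted quarter note = 12; a full eighth-note quintuplet (5 notes) (five quintuplet eighths span one half) = 16; a full eighth-note quintuplet (5 notes) (five quintuplet eighths span one half) = 16; thirty-second rest = 1; thirty-second tied to eighth (thirty-second + eighth) = 5; a full eighth-note quintuplet (5 notes) (five quintuplet eighths span one half) = 16; a full eighth-note quintuplet (5 notes) (five quintuplet eighths span one half) = 16; quarter note = 8; dotted eighth rest = 6; dotted eighth note = 6.
Altogether 1 + 12 + 16 + 16 + 1 + 5 + 16 + 16 + 8 + 6 + 6 = 103.
103 ÷ 48 = 2 complete bars with 7 left over.

2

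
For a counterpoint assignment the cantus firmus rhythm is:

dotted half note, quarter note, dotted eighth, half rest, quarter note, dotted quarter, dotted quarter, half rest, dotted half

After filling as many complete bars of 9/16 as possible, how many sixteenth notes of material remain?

One bar of 9/16 = 9 sixteenth notes.
In sixteenth notes: dotted half note = 12; quarter note = 4; dotted eighth = 3; half rest = 8; quarter note = 4; dotted quarter = 6; dotted quarter = 6; half rest = 8; dotted half = 12.
Adding: 12 + 4 + 3 + 8 + 4 + 6 + 6 + 8 + 12 = 63.
63 ÷ 9 = 7 complete bars with 0 sixteenth notes remaining.

0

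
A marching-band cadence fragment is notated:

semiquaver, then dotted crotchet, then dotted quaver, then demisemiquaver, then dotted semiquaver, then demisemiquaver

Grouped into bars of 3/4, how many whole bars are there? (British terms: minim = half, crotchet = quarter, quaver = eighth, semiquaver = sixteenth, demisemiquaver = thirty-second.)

1

One bar of 3/4 = 24 thirty-second notes.
In thirty-second notes: semiquaver = 2; dotted crotchet = 12; dotted quaver = 6; demisemiquaver = 1; dotted semiquaver = 3; demisemiquaver = 1.
Sum: 2 + 12 + 6 + 1 + 3 + 1 = 25.
25 ÷ 24 = 1 complete bar with 1 left over.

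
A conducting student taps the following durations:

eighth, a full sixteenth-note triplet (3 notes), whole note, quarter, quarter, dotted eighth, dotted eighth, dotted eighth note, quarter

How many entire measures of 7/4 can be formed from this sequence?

1

One bar of 7/4 = 28 sixteenth notes.
In sixteenth notes: eighth = 2; a full sixteenth-note triplet (3 notes) (three triplet sixteenths span one eighth) = 2; whole note = 16; quarter = 4; quarter = 4; dotted eighth = 3; dotted eighth = 3; dotted eighth note = 3; quarter = 4.
Altogether 2 + 2 + 16 + 4 + 4 + 3 + 3 + 3 + 4 = 41.
41 ÷ 28 = 1 complete bar with 13 left over.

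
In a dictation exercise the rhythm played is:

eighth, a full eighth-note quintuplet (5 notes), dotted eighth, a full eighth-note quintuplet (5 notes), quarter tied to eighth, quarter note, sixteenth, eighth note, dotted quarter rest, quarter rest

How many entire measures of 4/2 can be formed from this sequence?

One bar of 4/2 = 32 sixteenth notes.
Working in sixteenth notes: eighth = 2; a full eighth-note quintuplet (5 notes) (five quintuplet eighths span one half) = 8; dotted eighth = 3; a full eighth-note quintuplet (5 notes) (five quintuplet eighths span one half) = 8; quarter tied to eighth (quarter + eighth) = 6; quarter note = 4; sixteenth = 1; eighth note = 2; dotted quarter rest = 6; quarter rest = 4.
Adding: 2 + 8 + 3 + 8 + 6 + 4 + 1 + 2 + 6 + 4 = 44.
44 ÷ 32 = 1 complete bar with 12 left over.

1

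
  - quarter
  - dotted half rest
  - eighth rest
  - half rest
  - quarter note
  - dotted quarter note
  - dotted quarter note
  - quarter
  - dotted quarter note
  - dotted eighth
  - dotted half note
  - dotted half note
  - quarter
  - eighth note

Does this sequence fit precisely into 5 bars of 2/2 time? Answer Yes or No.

One bar of 2/2 = 16 sixteenth notes, so 5 bars = 80.
In sixteenth notes: quarter = 4; dotted half rest = 12; eighth rest = 2; half rest = 8; quarter note = 4; dotted quarter note = 6; dotted quarter note = 6; quarter = 4; dotted quarter note = 6; dotted eighth = 3; dotted half note = 12; dotted half note = 12; quarter = 4; eighth note = 2.
Adding: 4 + 12 + 2 + 8 + 4 + 6 + 6 + 4 + 6 + 3 + 12 + 12 + 4 + 2 = 85.
85 exceeds 80, so the answer is No.

No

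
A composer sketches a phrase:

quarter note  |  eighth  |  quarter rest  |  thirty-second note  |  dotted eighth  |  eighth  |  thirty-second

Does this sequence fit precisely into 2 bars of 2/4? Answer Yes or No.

One bar of 2/4 = 16 thirty-second notes, so 2 bars = 32.
In thirty-second notes: quarter note = 8; eighth = 4; quarter rest = 8; thirty-second note = 1; dotted eighth = 6; eighth = 4; thirty-second = 1.
Sum: 8 + 4 + 8 + 1 + 6 + 4 + 1 = 32.
32 equals 32, so the answer is Yes.

Yes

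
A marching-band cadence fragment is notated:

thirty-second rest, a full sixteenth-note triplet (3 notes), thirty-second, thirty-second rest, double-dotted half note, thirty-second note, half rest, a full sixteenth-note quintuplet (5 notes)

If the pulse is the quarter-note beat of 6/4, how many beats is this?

7.5

One quarter-note beat = 8 thirty-second notes.
Each duration in thirty-second notes: thirty-second rest = 1; a full sixteenth-note triplet (3 notes) (three triplet sixteenths span one eighth) = 4; thirty-second = 1; thirty-second rest = 1; double-dotted half note = 28; thirty-second note = 1; half rest = 16; a full sixteenth-note quintuplet (5 notes) (five quintuplet sixteenths span one quarter) = 8.
Total: 1 + 4 + 1 + 1 + 28 + 1 + 16 + 8 = 60.
60 ÷ 8 = 7.5 beats.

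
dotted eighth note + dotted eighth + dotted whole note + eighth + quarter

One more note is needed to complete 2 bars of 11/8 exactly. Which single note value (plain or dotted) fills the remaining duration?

half note

2 bars of 11/8 = 44 sixteenth notes.
Convert each value to sixteenth notes: dotted eighth note = 3; dotted eighth = 3; dotted whole note = 24; eighth = 2; quarter = 4.
Total: 3 + 3 + 24 + 2 + 4 = 36.
Remaining: 44 − 36 = 8 sixteenth notes, which is a half note.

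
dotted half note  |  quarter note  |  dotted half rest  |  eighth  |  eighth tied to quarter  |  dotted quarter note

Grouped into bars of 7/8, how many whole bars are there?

One bar of 7/8 = 7 eighth notes.
Working in eighth notes: dotted half note = 6; quarter note = 2; dotted half rest = 6; eighth = 1; eighth tied to quarter (eighth + quarter) = 3; dotted quarter note = 3.
Sum: 6 + 2 + 6 + 1 + 3 + 3 = 21.
21 ÷ 7 = 3 complete bars with 0 left over.

3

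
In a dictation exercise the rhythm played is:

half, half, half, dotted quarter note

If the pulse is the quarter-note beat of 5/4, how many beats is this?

7.5

One quarter-note beat = 2 eighth notes.
Convert each value to eighth notes: half = 4; half = 4; half = 4; dotted quarter note = 3.
Adding: 4 + 4 + 4 + 3 = 15.
15 ÷ 2 = 7.5 beats.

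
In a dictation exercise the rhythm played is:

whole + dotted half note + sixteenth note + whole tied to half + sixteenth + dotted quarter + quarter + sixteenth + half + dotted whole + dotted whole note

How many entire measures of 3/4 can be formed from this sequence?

10

One bar of 3/4 = 12 sixteenth notes.
Working in sixteenth notes: whole = 16; dotted half note = 12; sixteenth note = 1; whole tied to half (whole + half) = 24; sixteenth = 1; dotted quarter = 6; quarter = 4; sixteenth = 1; half = 8; dotted whole = 24; dotted whole note = 24.
Altogether 16 + 12 + 1 + 24 + 1 + 6 + 4 + 1 + 8 + 24 + 24 = 121.
121 ÷ 12 = 10 complete bars with 1 left over.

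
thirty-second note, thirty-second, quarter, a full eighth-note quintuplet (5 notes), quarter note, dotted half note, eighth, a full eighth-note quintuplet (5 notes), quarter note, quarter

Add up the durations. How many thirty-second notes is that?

94

Working in thirty-second notes: thirty-second note = 1; thirty-second = 1; quarter = 8; a full eighth-note quintuplet (5 notes) (five quintuplet eighths span one half) = 16; quarter note = 8; dotted half note = 24; eighth = 4; a full eighth-note quintuplet (5 notes) (five quintuplet eighths span one half) = 16; quarter note = 8; quarter = 8.
Altogether 1 + 1 + 8 + 16 + 8 + 24 + 4 + 16 + 8 + 8 = 94 thirty-second notes.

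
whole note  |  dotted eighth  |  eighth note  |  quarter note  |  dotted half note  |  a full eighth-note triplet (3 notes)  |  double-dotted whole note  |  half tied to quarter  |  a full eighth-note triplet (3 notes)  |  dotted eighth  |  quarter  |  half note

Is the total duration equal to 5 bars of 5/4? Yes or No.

Yes

One bar of 5/4 = 20 sixteenth notes, so 5 bars = 100.
Working in sixteenth notes: whole note = 16; dotted eighth = 3; eighth note = 2; quarter note = 4; dotted half note = 12; a full eighth-note triplet (3 notes) (three triplet eighths span one quarter) = 4; double-dotted whole note = 28; half tied to quarter (half + quarter) = 12; a full eighth-note triplet (3 notes) (three triplet eighths span one quarter) = 4; dotted eighth = 3; quarter = 4; half note = 8.
Sum: 16 + 3 + 2 + 4 + 12 + 4 + 28 + 12 + 4 + 3 + 4 + 8 = 100.
100 equals 100, so the answer is Yes.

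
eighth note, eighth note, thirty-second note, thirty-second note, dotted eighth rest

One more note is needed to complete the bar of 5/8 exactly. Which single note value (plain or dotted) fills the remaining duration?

eighth note

The bar of 5/8 = 20 thirty-second notes.
Working in thirty-second notes: eighth note = 4; eighth note = 4; thirty-second note = 1; thirty-second note = 1; dotted eighth rest = 6.
Sum: 4 + 4 + 1 + 1 + 6 = 16.
Remaining: 20 − 16 = 4 thirty-second notes, which is a eighth note.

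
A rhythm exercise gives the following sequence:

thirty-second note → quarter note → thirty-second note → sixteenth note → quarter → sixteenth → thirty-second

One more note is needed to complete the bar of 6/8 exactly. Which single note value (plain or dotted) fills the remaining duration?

thirty-second note

The bar of 6/8 = 24 thirty-second notes.
Working in thirty-second notes: thirty-second note = 1; quarter note = 8; thirty-second note = 1; sixteenth note = 2; quarter = 8; sixteenth = 2; thirty-second = 1.
Total: 1 + 8 + 1 + 2 + 8 + 2 + 1 = 23.
Remaining: 24 − 23 = 1 thirty-second note, which is a thirty-second note.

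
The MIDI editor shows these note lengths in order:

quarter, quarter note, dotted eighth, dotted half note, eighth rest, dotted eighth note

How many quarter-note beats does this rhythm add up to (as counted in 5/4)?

7

One quarter-note beat = 4 sixteenth notes.
Express everything in sixteenth notes: quarter = 4; quarter note = 4; dotted eighth = 3; dotted half note = 12; eighth rest = 2; dotted eighth note = 3.
Altogether 4 + 4 + 3 + 12 + 2 + 3 = 28.
28 ÷ 4 = 7 beats.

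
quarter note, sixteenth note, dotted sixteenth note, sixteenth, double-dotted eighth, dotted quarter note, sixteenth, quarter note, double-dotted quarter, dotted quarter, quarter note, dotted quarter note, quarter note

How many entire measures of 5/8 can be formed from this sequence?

4

One bar of 5/8 = 20 thirty-second notes.
Convert each value to thirty-second notes: quarter note = 8; sixteenth note = 2; dotted sixteenth note = 3; sixteenth = 2; double-dotted eighth = 7; dotted quarter note = 12; sixteenth = 2; quarter note = 8; double-dotted quarter = 14; dotted quarter = 12; quarter note = 8; dotted quarter note = 12; quarter note = 8.
Sum: 8 + 2 + 3 + 2 + 7 + 12 + 2 + 8 + 14 + 12 + 8 + 12 + 8 = 98.
98 ÷ 20 = 4 complete bars with 18 left over.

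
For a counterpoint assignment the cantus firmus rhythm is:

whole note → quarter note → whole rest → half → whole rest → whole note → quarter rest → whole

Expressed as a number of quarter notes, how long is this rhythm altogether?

24

Express everything in quarter notes: whole note = 4; quarter note = 1; whole rest = 4; half = 2; whole rest = 4; whole note = 4; quarter rest = 1; whole = 4.
Sum: 4 + 1 + 4 + 2 + 4 + 4 + 1 + 4 = 24 quarter notes.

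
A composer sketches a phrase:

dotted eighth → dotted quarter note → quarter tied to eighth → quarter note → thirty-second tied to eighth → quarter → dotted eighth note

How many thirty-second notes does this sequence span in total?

Working in thirty-second notes: dotted eighth = 6; dotted quarter note = 12; quarter tied to eighth (quarter + eighth) = 12; quarter note = 8; thirty-second tied to eighth (thirty-second + eighth) = 5; quarter = 8; dotted eighth note = 6.
Sum: 6 + 12 + 12 + 8 + 5 + 8 + 6 = 57 thirty-second notes.

57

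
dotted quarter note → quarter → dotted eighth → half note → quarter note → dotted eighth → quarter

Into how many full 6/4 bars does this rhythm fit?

1

One bar of 6/4 = 24 sixteenth notes.
Convert each value to sixteenth notes: dotted quarter note = 6; quarter = 4; dotted eighth = 3; half note = 8; quarter note = 4; dotted eighth = 3; quarter = 4.
Total: 6 + 4 + 3 + 8 + 4 + 3 + 4 = 32.
32 ÷ 24 = 1 complete bar with 8 left over.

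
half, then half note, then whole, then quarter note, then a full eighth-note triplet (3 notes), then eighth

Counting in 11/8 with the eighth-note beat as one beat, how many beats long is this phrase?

21

One eighth-note beat = 2 sixteenth notes.
Express everything in sixteenth notes: half = 8; half note = 8; whole = 16; quarter note = 4; a full eighth-note triplet (3 notes) (three triplet eighths span one quarter) = 4; eighth = 2.
Total: 8 + 8 + 16 + 4 + 4 + 2 = 42.
42 ÷ 2 = 21 beats.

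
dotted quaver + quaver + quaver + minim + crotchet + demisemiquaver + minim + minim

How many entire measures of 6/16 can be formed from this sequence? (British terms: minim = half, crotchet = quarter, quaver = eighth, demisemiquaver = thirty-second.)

One bar of 6/16 = 12 thirty-second notes.
Convert each value to thirty-second notes: dotted quaver = 6; quaver = 4; quaver = 4; minim = 16; crotchet = 8; demisemiquaver = 1; minim = 16; minim = 16.
Altogether 6 + 4 + 4 + 16 + 8 + 1 + 16 + 16 = 71.
71 ÷ 12 = 5 complete bars with 11 left over.

5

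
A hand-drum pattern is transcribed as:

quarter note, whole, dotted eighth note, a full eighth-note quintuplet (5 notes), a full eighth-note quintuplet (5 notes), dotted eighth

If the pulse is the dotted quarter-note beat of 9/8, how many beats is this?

7

One dotted quarter-note beat = 6 sixteenth notes.
Convert each value to sixteenth notes: quarter note = 4; whole = 16; dotted eighth note = 3; a full eighth-note quintuplet (5 notes) (five quintuplet eighths span one half) = 8; a full eighth-note quintuplet (5 notes) (five quintuplet eighths span one half) = 8; dotted eighth = 3.
Altogether 4 + 16 + 3 + 8 + 8 + 3 = 42.
42 ÷ 6 = 7 beats.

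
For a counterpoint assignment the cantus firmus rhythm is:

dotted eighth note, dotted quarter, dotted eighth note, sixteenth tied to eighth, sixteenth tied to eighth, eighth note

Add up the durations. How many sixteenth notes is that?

Each duration in sixteenth notes: dotted eighth note = 3; dotted quarter = 6; dotted eighth note = 3; sixteenth tied to eighth (sixteenth + eighth) = 3; sixteenth tied to eighth (sixteenth + eighth) = 3; eighth note = 2.
Adding: 3 + 6 + 3 + 3 + 3 + 2 = 20 sixteenth notes.

20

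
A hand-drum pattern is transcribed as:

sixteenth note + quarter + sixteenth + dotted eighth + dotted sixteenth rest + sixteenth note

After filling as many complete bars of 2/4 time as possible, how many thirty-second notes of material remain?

7

One bar of 2/4 = 16 thirty-second notes.
Express everything in thirty-second notes: sixteenth note = 2; quarter = 8; sixteenth = 2; dotted eighth = 6; dotted sixteenth rest = 3; sixteenth note = 2.
Total: 2 + 8 + 2 + 6 + 3 + 2 = 23.
23 ÷ 16 = 1 complete bar with 7 thirty-second notes remaining.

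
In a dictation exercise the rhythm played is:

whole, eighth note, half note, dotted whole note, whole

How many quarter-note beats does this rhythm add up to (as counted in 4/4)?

One quarter-note beat = 2 eighth notes.
In eighth notes: whole = 8; eighth note = 1; half note = 4; dotted whole note = 12; whole = 8.
Altogether 8 + 1 + 4 + 12 + 8 = 33.
33 ÷ 2 = 16.5 beats.

16.5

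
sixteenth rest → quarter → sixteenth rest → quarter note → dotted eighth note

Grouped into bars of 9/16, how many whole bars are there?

1

One bar of 9/16 = 9 sixteenth notes.
Express everything in sixteenth notes: sixteenth rest = 1; quarter = 4; sixteenth rest = 1; quarter note = 4; dotted eighth note = 3.
Total: 1 + 4 + 1 + 4 + 3 = 13.
13 ÷ 9 = 1 complete bar with 4 left over.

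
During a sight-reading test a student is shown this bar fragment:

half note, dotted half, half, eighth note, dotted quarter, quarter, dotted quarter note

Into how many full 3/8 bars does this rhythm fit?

One bar of 3/8 = 3 eighth notes.
Convert each value to eighth notes: half note = 4; dotted half = 6; half = 4; eighth note = 1; dotted quarter = 3; quarter = 2; dotted quarter note = 3.
Total: 4 + 6 + 4 + 1 + 3 + 2 + 3 = 23.
23 ÷ 3 = 7 complete bars with 2 left over.

7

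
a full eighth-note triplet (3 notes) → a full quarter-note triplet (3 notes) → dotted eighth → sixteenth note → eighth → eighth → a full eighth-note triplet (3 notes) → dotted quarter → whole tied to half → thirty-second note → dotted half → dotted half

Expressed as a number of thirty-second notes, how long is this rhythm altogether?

157

Working in thirty-second notes: a full eighth-note triplet (3 notes) (three triplet eighths span one quarter) = 8; a full quarter-note triplet (3 notes) (three triplet quarters span one half) = 16; dotted eighth = 6; sixteenth note = 2; eighth = 4; eighth = 4; a full eighth-note triplet (3 notes) (three triplet eighths span one quarter) = 8; dotted quarter = 12; whole tied to half (whole + half) = 48; thirty-second note = 1; dotted half = 24; dotted half = 24.
Altogether 8 + 16 + 6 + 2 + 4 + 4 + 8 + 12 + 48 + 1 + 24 + 24 = 157 thirty-second notes.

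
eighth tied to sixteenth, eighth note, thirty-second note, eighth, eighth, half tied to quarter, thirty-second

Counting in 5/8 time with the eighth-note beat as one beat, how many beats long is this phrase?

11

One eighth-note beat = 4 thirty-second notes.
Convert each value to thirty-second notes: eighth tied to sixteenth (eighth + sixteenth) = 6; eighth note = 4; thirty-second note = 1; eighth = 4; eighth = 4; half tied to quarter (half + quarter) = 24; thirty-second = 1.
Sum: 6 + 4 + 1 + 4 + 4 + 24 + 1 = 44.
44 ÷ 4 = 11 beats.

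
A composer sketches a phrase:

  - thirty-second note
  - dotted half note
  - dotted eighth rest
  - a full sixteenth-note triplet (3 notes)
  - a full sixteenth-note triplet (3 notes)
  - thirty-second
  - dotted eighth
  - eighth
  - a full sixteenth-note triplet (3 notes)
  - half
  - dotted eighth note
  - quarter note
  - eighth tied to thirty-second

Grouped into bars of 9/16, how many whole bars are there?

One bar of 9/16 = 18 thirty-second notes.
Convert each value to thirty-second notes: thirty-second note = 1; dotted half note = 24; dotted eighth rest = 6; a full sixteenth-note triplet (3 notes) (three triplet sixteenths span one eighth) = 4; a full sixteenth-note triplet (3 notes) (three triplet sixteenths span one eighth) = 4; thirty-second = 1; dotted eighth = 6; eighth = 4; a full sixteenth-note triplet (3 notes) (three triplet sixteenths span one eighth) = 4; half = 16; dotted eighth note = 6; quarter note = 8; eighth tied to thirty-second (eighth + thirty-second) = 5.
Adding: 1 + 24 + 6 + 4 + 4 + 1 + 6 + 4 + 4 + 16 + 6 + 8 + 5 = 89.
89 ÷ 18 = 4 complete bars with 17 left over.

4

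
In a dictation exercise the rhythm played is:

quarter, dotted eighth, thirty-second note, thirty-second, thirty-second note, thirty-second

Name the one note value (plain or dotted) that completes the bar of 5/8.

sixteenth note

The bar of 5/8 = 20 thirty-second notes.
Working in thirty-second notes: quarter = 8; dotted eighth = 6; thirty-second note = 1; thirty-second = 1; thirty-second note = 1; thirty-second = 1.
Sum: 8 + 6 + 1 + 1 + 1 + 1 = 18.
Remaining: 20 − 18 = 2 thirty-second notes, which is a sixteenth note.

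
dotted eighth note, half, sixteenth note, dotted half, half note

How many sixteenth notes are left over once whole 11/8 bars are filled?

One bar of 11/8 = 22 sixteenth notes.
In sixteenth notes: dotted eighth note = 3; half = 8; sixteenth note = 1; dotted half = 12; half note = 8.
Adding: 3 + 8 + 1 + 12 + 8 = 32.
32 ÷ 22 = 1 complete bar with 10 sixteenth notes remaining.

10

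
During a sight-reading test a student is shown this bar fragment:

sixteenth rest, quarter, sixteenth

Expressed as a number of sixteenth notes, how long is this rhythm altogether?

6

Working in sixteenth notes: sixteenth rest = 1; quarter = 4; sixteenth = 1.
Total: 1 + 4 + 1 = 6 sixteenth notes.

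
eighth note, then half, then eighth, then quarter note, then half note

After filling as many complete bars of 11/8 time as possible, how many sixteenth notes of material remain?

2

One bar of 11/8 = 11 eighth notes.
Convert each value to eighth notes: eighth note = 1; half = 4; eighth = 1; quarter note = 2; half note = 4.
Sum: 1 + 4 + 1 + 2 + 4 = 12.
12 ÷ 11 = 1 complete bar with 1 eighth note remaining = 2 sixteenth notes.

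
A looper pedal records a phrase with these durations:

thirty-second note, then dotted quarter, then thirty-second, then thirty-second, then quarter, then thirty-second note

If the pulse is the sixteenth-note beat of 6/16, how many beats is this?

One sixteenth-note beat = 2 thirty-second notes.
Each duration in thirty-second notes: thirty-second note = 1; dotted quarter = 12; thirty-second = 1; thirty-second = 1; quarter = 8; thirty-second note = 1.
Sum: 1 + 12 + 1 + 1 + 8 + 1 = 24.
24 ÷ 2 = 12 beats.

12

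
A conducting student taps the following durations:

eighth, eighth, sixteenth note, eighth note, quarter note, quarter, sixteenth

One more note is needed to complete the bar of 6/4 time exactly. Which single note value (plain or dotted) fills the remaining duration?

The bar of 6/4 = 24 sixteenth notes.
Working in sixteenth notes: eighth = 2; eighth = 2; sixteenth note = 1; eighth note = 2; quarter note = 4; quarter = 4; sixteenth = 1.
Altogether 2 + 2 + 1 + 2 + 4 + 4 + 1 = 16.
Remaining: 24 − 16 = 8 sixteenth notes, which is a half note.

half note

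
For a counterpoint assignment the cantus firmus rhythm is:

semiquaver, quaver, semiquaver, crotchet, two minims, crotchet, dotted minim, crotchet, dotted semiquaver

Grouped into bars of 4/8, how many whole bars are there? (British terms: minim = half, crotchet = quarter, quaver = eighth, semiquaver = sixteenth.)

One bar of 4/8 = 16 thirty-second notes.
In thirty-second notes: semiquaver = 2; quaver = 4; semiquaver = 2; crotchet = 8; minim = 16; minim = 16; crotchet = 8; dotted minim = 24; crotchet = 8; dotted semiquaver = 3.
Total: 2 + 4 + 2 + 8 + 16 + 16 + 8 + 24 + 8 + 3 = 91.
91 ÷ 16 = 5 complete bars with 11 left over.

5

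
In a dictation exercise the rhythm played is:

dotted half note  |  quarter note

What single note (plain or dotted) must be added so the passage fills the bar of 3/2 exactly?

The bar of 3/2 = 6 quarter notes.
Working in quarter notes: dotted half note = 3; quarter note = 1.
Adding: 3 + 1 = 4.
Remaining: 6 − 4 = 2 quarter notes, which is a half note.

half note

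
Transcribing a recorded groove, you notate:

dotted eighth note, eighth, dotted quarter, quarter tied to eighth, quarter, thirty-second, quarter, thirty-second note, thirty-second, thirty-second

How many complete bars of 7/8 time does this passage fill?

1

One bar of 7/8 = 28 thirty-second notes.
Express everything in thirty-second notes: dotted eighth note = 6; eighth = 4; dotted quarter = 12; quarter tied to eighth (quarter + eighth) = 12; quarter = 8; thirty-second = 1; quarter = 8; thirty-second note = 1; thirty-second = 1; thirty-second = 1.
Altogether 6 + 4 + 12 + 12 + 8 + 1 + 8 + 1 + 1 + 1 = 54.
54 ÷ 28 = 1 complete bar with 26 left over.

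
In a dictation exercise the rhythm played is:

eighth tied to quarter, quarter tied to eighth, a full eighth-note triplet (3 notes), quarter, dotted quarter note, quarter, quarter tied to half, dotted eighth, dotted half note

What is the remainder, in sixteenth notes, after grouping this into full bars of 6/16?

One bar of 6/16 = 6 sixteenth notes.
Each duration in sixteenth notes: eighth tied to quarter (eighth + quarter) = 6; quarter tied to eighth (quarter + eighth) = 6; a full eighth-note triplet (3 notes) (three triplet eighths span one quarter) = 4; quarter = 4; dotted quarter note = 6; quarter = 4; quarter tied to half (quarter + half) = 12; dotted eighth = 3; dotted half note = 12.
Altogether 6 + 6 + 4 + 4 + 6 + 4 + 12 + 3 + 12 = 57.
57 ÷ 6 = 9 complete bars with 3 sixteenth notes remaining.

3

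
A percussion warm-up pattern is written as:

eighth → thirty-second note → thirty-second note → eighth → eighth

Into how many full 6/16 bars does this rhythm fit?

1

One bar of 6/16 = 12 thirty-second notes.
Convert each value to thirty-second notes: eighth = 4; thirty-second note = 1; thirty-second note = 1; eighth = 4; eighth = 4.
Adding: 4 + 1 + 1 + 4 + 4 = 14.
14 ÷ 12 = 1 complete bar with 2 left over.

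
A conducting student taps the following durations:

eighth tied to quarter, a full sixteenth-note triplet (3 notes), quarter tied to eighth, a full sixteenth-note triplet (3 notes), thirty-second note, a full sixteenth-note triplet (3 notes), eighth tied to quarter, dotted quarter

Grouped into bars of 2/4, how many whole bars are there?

3

One bar of 2/4 = 16 thirty-second notes.
In thirty-second notes: eighth tied to quarter (eighth + quarter) = 12; a full sixteenth-note triplet (3 notes) (three triplet sixteenths span one eighth) = 4; quarter tied to eighth (quarter + eighth) = 12; a full sixteenth-note triplet (3 notes) (three triplet sixteenths span one eighth) = 4; thirty-second note = 1; a full sixteenth-note triplet (3 notes) (three triplet sixteenths span one eighth) = 4; eighth tied to quarter (eighth + quarter) = 12; dotted quarter = 12.
Adding: 12 + 4 + 12 + 4 + 1 + 4 + 12 + 12 = 61.
61 ÷ 16 = 3 complete bars with 13 left over.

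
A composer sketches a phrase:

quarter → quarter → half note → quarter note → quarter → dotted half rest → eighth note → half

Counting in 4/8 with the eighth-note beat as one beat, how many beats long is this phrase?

23

One eighth-note beat = 2 sixteenth notes.
In sixteenth notes: quarter = 4; quarter = 4; half note = 8; quarter note = 4; quarter = 4; dotted half rest = 12; eighth note = 2; half = 8.
Total: 4 + 4 + 8 + 4 + 4 + 12 + 2 + 8 = 46.
46 ÷ 2 = 23 beats.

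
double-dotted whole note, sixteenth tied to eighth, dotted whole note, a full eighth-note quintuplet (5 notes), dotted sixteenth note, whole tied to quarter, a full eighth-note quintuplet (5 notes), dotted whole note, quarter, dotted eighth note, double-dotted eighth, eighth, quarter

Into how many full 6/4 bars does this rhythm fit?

5

One bar of 6/4 = 48 thirty-second notes.
Express everything in thirty-second notes: double-dotted whole note = 56; sixteenth tied to eighth (sixteenth + eighth) = 6; dotted whole note = 48; a full eighth-note quintuplet (5 notes) (five quintuplet eighths span one half) = 16; dotted sixteenth note = 3; whole tied to quarter (whole + quarter) = 40; a full eighth-note quintuplet (5 notes) (five quintuplet eighths span one half) = 16; dotted whole note = 48; quarter = 8; dotted eighth note = 6; double-dotted eighth = 7; eighth = 4; quarter = 8.
Total: 56 + 6 + 48 + 16 + 3 + 40 + 16 + 48 + 8 + 6 + 7 + 4 + 8 = 266.
266 ÷ 48 = 5 complete bars with 26 left over.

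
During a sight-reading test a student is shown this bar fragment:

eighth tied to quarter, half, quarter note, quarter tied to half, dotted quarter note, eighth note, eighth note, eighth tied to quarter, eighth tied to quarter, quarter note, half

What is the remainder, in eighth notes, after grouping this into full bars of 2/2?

0

One bar of 2/2 = 8 eighth notes.
Working in eighth notes: eighth tied to quarter (eighth + quarter) = 3; half = 4; quarter note = 2; quarter tied to half (quarter + half) = 6; dotted quarter note = 3; eighth note = 1; eighth note = 1; eighth tied to quarter (eighth + quarter) = 3; eighth tied to quarter (eighth + quarter) = 3; quarter note = 2; half = 4.
Total: 3 + 4 + 2 + 6 + 3 + 1 + 1 + 3 + 3 + 2 + 4 = 32.
32 ÷ 8 = 4 complete bars with 0 eighth notes remaining.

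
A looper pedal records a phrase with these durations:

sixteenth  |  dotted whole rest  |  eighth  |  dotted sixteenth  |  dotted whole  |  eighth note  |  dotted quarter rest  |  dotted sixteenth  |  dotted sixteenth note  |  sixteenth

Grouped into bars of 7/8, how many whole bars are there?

4

One bar of 7/8 = 28 thirty-second notes.
Express everything in thirty-second notes: sixteenth = 2; dotted whole rest = 48; eighth = 4; dotted sixteenth = 3; dotted whole = 48; eighth note = 4; dotted quarter rest = 12; dotted sixteenth = 3; dotted sixteenth note = 3; sixteenth = 2.
Sum: 2 + 48 + 4 + 3 + 48 + 4 + 12 + 3 + 3 + 2 = 129.
129 ÷ 28 = 4 complete bars with 17 left over.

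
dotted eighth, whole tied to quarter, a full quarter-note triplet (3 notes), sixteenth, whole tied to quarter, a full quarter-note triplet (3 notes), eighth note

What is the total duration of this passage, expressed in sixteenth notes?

62

Working in sixteenth notes: dotted eighth = 3; whole tied to quarter (whole + quarter) = 20; a full quarter-note triplet (3 notes) (three triplet quarters span one half) = 8; sixteenth = 1; whole tied to quarter (whole + quarter) = 20; a full quarter-note triplet (3 notes) (three triplet quarters span one half) = 8; eighth note = 2.
Adding: 3 + 20 + 8 + 1 + 20 + 8 + 2 = 62 sixteenth notes.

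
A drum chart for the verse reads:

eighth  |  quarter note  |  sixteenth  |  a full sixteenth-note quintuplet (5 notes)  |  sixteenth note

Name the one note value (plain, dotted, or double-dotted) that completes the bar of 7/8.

eighth note

The bar of 7/8 = 14 sixteenth notes.
Each duration in sixteenth notes: eighth = 2; quarter note = 4; sixteenth = 1; a full sixteenth-note quintuplet (5 notes) (five quintuplet sixteenths span one quarter) = 4; sixteenth note = 1.
Total: 2 + 4 + 1 + 4 + 1 = 12.
Remaining: 14 − 12 = 2 sixteenth notes, which is a eighth note.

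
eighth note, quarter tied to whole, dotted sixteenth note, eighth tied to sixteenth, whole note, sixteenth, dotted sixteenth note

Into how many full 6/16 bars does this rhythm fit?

One bar of 6/16 = 12 thirty-second notes.
Express everything in thirty-second notes: eighth note = 4; quarter tied to whole (quarter + whole) = 40; dotted sixteenth note = 3; eighth tied to sixteenth (eighth + sixteenth) = 6; whole note = 32; sixteenth = 2; dotted sixteenth note = 3.
Adding: 4 + 40 + 3 + 6 + 32 + 2 + 3 = 90.
90 ÷ 12 = 7 complete bars with 6 left over.

7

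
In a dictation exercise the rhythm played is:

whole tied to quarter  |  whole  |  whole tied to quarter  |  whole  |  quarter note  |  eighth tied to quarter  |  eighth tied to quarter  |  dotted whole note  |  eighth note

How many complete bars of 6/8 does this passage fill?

One bar of 6/8 = 6 eighth notes.
Each duration in eighth notes: whole tied to quarter (whole + quarter) = 10; whole = 8; whole tied to quarter (whole + quarter) = 10; whole = 8; quarter note = 2; eighth tied to quarter (eighth + quarter) = 3; eighth tied to quarter (eighth + quarter) = 3; dotted whole note = 12; eighth note = 1.
Altogether 10 + 8 + 10 + 8 + 2 + 3 + 3 + 12 + 1 = 57.
57 ÷ 6 = 9 complete bars with 3 left over.

9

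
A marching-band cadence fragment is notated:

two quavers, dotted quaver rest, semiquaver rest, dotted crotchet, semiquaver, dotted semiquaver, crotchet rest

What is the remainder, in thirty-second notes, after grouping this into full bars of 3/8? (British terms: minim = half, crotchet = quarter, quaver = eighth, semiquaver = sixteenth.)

One bar of 3/8 = 12 thirty-second notes.
Convert each value to thirty-second notes: quaver = 4; quaver = 4; dotted quaver rest = 6; semiquaver rest = 2; dotted crotchet = 12; semiquaver = 2; dotted semiquaver = 3; crotchet rest = 8.
Sum: 4 + 4 + 6 + 2 + 12 + 2 + 3 + 8 = 41.
41 ÷ 12 = 3 complete bars with 5 thirty-second notes remaining.

5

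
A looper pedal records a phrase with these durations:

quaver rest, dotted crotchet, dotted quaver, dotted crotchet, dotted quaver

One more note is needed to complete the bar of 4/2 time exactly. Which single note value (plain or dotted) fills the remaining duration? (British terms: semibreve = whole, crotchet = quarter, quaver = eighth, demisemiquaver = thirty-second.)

dotted half note

The bar of 4/2 = 32 sixteenth notes.
Convert each value to sixteenth notes: quaver rest = 2; dotted crotchet = 6; dotted quaver = 3; dotted crotchet = 6; dotted quaver = 3.
Total: 2 + 6 + 3 + 6 + 3 = 20.
Remaining: 32 − 20 = 12 sixteenth notes, which is a dotted half note.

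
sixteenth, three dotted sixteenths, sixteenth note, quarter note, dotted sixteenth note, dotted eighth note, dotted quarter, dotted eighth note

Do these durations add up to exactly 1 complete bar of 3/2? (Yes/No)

Yes

One bar of 3/2 = 48 thirty-second notes.
Express everything in thirty-second notes: sixteenth = 2; dotted sixteenth = 3; dotted sixteenth = 3; dotted sixteenth = 3; sixteenth note = 2; quarter note = 8; dotted sixteenth note = 3; dotted eighth note = 6; dotted quarter = 12; dotted eighth note = 6.
Total: 2 + 3 + 3 + 3 + 2 + 8 + 3 + 6 + 12 + 6 = 48.
48 equals 48, so the answer is Yes.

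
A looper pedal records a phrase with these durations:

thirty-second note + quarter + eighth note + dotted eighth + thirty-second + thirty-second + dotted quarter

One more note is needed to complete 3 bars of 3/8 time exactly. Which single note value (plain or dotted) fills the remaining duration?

dotted sixteenth note

3 bars of 3/8 = 36 thirty-second notes.
In thirty-second notes: thirty-second note = 1; quarter = 8; eighth note = 4; dotted eighth = 6; thirty-second = 1; thirty-second = 1; dotted quarter = 12.
Altogether 1 + 8 + 4 + 6 + 1 + 1 + 12 = 33.
Remaining: 36 − 33 = 3 thirty-second notes, which is a dotted sixteenth note.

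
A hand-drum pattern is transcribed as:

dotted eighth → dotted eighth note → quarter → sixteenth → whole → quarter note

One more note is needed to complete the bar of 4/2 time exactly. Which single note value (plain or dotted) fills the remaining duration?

sixteenth note

The bar of 4/2 = 32 sixteenth notes.
Working in sixteenth notes: dotted eighth = 3; dotted eighth note = 3; quarter = 4; sixteenth = 1; whole = 16; quarter note = 4.
Total: 3 + 3 + 4 + 1 + 16 + 4 = 31.
Remaining: 32 − 31 = 1 sixteenth note, which is a sixteenth note.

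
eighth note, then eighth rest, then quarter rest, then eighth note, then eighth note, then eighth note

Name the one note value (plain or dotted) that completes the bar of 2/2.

eighth note

The bar of 2/2 = 8 eighth notes.
Working in eighth notes: eighth note = 1; eighth rest = 1; quarter rest = 2; eighth note = 1; eighth note = 1; eighth note = 1.
Altogether 1 + 1 + 2 + 1 + 1 + 1 = 7.
Remaining: 8 − 7 = 1 eighth note, which is a eighth note.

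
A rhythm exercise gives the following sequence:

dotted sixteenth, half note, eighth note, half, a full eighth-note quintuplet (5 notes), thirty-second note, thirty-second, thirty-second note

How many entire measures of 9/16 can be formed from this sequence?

3

One bar of 9/16 = 18 thirty-second notes.
Working in thirty-second notes: dotted sixteenth = 3; half note = 16; eighth note = 4; half = 16; a full eighth-note quintuplet (5 notes) (five quintuplet eighths span one half) = 16; thirty-second note = 1; thirty-second = 1; thirty-second note = 1.
Altogether 3 + 16 + 4 + 16 + 16 + 1 + 1 + 1 = 58.
58 ÷ 18 = 3 complete bars with 4 left over.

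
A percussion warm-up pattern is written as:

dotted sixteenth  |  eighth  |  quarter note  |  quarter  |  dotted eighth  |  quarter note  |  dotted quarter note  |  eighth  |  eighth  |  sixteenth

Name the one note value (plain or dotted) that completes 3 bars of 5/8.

thirty-second note

3 bars of 5/8 = 60 thirty-second notes.
Convert each value to thirty-second notes: dotted sixteenth = 3; eighth = 4; quarter note = 8; quarter = 8; dotted eighth = 6; quarter note = 8; dotted quarter note = 12; eighth = 4; eighth = 4; sixteenth = 2.
Altogether 3 + 4 + 8 + 8 + 6 + 8 + 12 + 4 + 4 + 2 = 59.
Remaining: 60 − 59 = 1 thirty-second note, which is a thirty-second note.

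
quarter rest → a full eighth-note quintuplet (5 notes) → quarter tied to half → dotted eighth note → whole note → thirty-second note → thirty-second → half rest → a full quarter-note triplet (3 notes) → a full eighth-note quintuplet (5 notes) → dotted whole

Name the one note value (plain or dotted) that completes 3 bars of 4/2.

3 bars of 4/2 = 192 thirty-second notes.
Convert each value to thirty-second notes: quarter rest = 8; a full eighth-note quintuplet (5 notes) (five quintuplet eighths span one half) = 16; quarter tied to half (quarter + half) = 24; dotted eighth note = 6; whole note = 32; thirty-second note = 1; thirty-second = 1; half rest = 16; a full quarter-note triplet (3 notes) (three triplet quarters span one half) = 16; a full eighth-note quintuplet (5 notes) (five quintuplet eighths span one half) = 16; dotted whole = 48.
Sum: 8 + 16 + 24 + 6 + 32 + 1 + 1 + 16 + 16 + 16 + 48 = 184.
Remaining: 192 − 184 = 8 thirty-second notes, which is a quarter note.

quarter note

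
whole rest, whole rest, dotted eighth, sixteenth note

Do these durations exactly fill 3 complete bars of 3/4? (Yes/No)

Yes

One bar of 3/4 = 12 sixteenth notes, so 3 bars = 36.
In sixteenth notes: whole rest = 16; whole rest = 16; dotted eighth = 3; sixteenth note = 1.
Adding: 16 + 16 + 3 + 1 = 36.
36 equals 36, so the answer is Yes.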